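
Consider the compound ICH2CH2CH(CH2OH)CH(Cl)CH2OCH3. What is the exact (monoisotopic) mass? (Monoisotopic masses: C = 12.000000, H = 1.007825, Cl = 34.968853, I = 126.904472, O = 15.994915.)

Atom tally by fragment:
  ICH2 → C:1 H:2 I:1
  CH2 → C:1 H:2
  CH(CH2OH) → C:2 H:4 O:1
  CH(Cl) → C:1 H:1 Cl:1
  CH2OCH3 → C:2 H:5 O:1
Element totals:
  C: 7
  H: 14
  Cl: 1
  I: 1
  O: 2
Molecular formula: C7H14ClIO2.
  M = 7(12.0) + 14(1.007825) + 34.968853 + 126.904472 + 2(15.994915)
    = 84.000000 + 14.109550 + 34.968853 + 126.904472 + 31.989830 = 291.972705

291.9727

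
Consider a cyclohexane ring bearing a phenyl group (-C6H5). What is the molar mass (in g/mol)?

Atom tally by fragment:
  cyclohexane ring core → C:6 H:12
  (− 1 ring H displaced by substituents)
  + C6H5 → C:6 H:5
Element totals:
  C: 12
  H: 16
Molecular formula: C12H16.
  M = 12(12.011) + 16(1.008)
    = 144.132 + 16.128 = 160.260

160.26 g/mol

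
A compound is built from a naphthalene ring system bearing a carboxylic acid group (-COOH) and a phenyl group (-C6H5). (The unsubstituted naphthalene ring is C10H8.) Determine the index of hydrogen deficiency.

12

Atom tally by fragment:
  naphthalene ring system core → C:10 H:8
  (− 2 ring H displaced by substituents)
  + COOH → C:1 H:1 O:2
  + C6H5 → C:6 H:5
Element totals:
  C: 17
  H: 12
  O: 2
Molecular formula: C17H12O2.
DoU = (2C + 2 + N − H − X) / 2 = (2·17 + 2 + 0 − 12 − 0) / 2 = 12.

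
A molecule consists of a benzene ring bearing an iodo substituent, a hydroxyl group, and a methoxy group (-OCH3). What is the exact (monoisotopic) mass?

Atom tally by fragment:
  benzene ring core → C:6 H:6
  (− 3 ring H displaced by substituents)
  + I → I:1
  + OH → O:1 H:1
  + OCH3 → C:1 H:3 O:1
Element totals:
  C: 7
  H: 7
  I: 1
  O: 2
Molecular formula: C7H7IO2.
  M = 7(12.0) + 7(1.007825) + 126.904472 + 2(15.994915)
    = 84.000000 + 7.054775 + 126.904472 + 31.989830 = 249.949077

249.9491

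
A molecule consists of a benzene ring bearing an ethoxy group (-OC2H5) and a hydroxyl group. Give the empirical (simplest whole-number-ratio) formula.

C4H5O

Atom tally by fragment:
  benzene ring core → C:6 H:6
  (− 2 ring H displaced by substituents)
  + OC2H5 → C:2 H:5 O:1
  + OH → O:1 H:1
Element totals:
  C: 8
  H: 10
  O: 2
Molecular formula: C8H10O2.
gcd of subscripts = 2; dividing each by 2:
  C: 8/2 = 4
  H: 10/2 = 5
  O: 2/2 = 1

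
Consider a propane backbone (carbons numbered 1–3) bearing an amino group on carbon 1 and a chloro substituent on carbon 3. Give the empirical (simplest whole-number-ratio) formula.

Atom tally by fragment:
  H2NCH2 → C:1 H:4 N:1
  CH2 → C:1 H:2
  CH2Cl → C:1 H:2 Cl:1
Element totals:
  C: 3
  H: 8
  Cl: 1
  N: 1
Molecular formula: C3H8ClN.
gcd of subscripts (3, 1, 8, 1) = 1, so the empirical formula equals the molecular formula.

C3H8ClN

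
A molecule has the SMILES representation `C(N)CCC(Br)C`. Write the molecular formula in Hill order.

C5H12BrN

Atom tally by fragment:
  H2NCH2 → C:1 H:4 N:1
  CH2 → C:1 H:2
  CH2 → C:1 H:2
  CH(Br) → C:1 H:1 Br:1
  CH3 → C:1 H:3
Element totals:
  C: 5
  H: 12
  Br: 1
  N: 1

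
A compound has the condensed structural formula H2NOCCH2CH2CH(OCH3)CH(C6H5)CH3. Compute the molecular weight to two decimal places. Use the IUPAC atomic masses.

Element totals:
  C: 13
  H: 19
  N: 1
  O: 2
Molecular formula: C13H19NO2.
  M = 13(12.011) + 19(1.008) + 14.007 + 2(15.999)
    = 156.143 + 19.152 + 14.007 + 31.998 = 221.300

221.30 g/mol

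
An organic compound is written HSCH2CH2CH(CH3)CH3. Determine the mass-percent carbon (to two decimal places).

Element totals:
  C: 5
  H: 12
  S: 1
Molecular formula: C5H12S.
Molar mass = 104.211 g/mol.
Mass from C: 5 × 12.011 = 60.055 g/mol.
%C = 60.055 / 104.211 × 100 = 57.63%.

57.63%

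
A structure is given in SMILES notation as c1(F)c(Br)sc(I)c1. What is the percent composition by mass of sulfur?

10.45%

Atom tally by fragment:
  thiophene ring core → C:4 H:4 S:1
  (− 3 ring H displaced by substituents)
  + F → F:1
  + Br → Br:1
  + I → I:1
Element totals:
  C: 4
  H: 1
  Br: 1
  F: 1
  I: 1
  S: 1
Molecular formula: C4HBrFIS.
Molar mass = 306.918 g/mol.
Mass from S: 1 × 32.06 = 32.060 g/mol.
%S = 32.060 / 306.918 × 100 = 10.45%.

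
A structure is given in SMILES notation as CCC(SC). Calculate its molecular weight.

Atom tally by fragment:
  CH3 → C:1 H:3
  CH2 → C:1 H:2
  CH2SCH3 → C:2 H:5 S:1
Element totals:
  C: 4
  H: 10
  S: 1
Molecular formula: C4H10S.
  M = 4(12.011) + 10(1.008) + 32.06
    = 48.044 + 10.080 + 32.060 = 90.184

90.18 g/mol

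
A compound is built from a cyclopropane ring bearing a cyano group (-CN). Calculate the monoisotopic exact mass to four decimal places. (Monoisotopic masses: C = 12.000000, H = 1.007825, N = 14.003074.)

Atom tally by fragment:
  cyclopropane ring core → C:3 H:6
  (− 1 ring H displaced by substituents)
  + CN → C:1 N:1
Element totals:
  C: 4
  H: 5
  N: 1
Molecular formula: C4H5N.
  M = 4(12.0) + 5(1.007825) + 14.003074
    = 48.000000 + 5.039125 + 14.003074 = 67.042199

67.0422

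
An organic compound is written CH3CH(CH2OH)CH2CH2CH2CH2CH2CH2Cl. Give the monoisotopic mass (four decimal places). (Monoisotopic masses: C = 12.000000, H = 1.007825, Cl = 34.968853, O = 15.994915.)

Atom tally by fragment:
  CH3 → C:1 H:3
  CH(CH2OH) → C:2 H:4 O:1
  CH2 → C:1 H:2
  CH2 → C:1 H:2
  CH2 → C:1 H:2
  CH2 → C:1 H:2
  CH2 → C:1 H:2
  CH2Cl → C:1 H:2 Cl:1
Element totals:
  C: 9
  H: 19
  Cl: 1
  O: 1
Molecular formula: C9H19ClO.
  M = 9(12.0) + 19(1.007825) + 34.968853 + 15.994915
    = 108.000000 + 19.148675 + 34.968853 + 15.994915 = 178.112443

178.1124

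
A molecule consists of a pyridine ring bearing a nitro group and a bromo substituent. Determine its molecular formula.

C5H3BrN2O2

Atom tally by fragment:
  pyridine ring core → C:5 H:5 N:1
  (− 2 ring H displaced by substituents)
  + NO2 → N:1 O:2
  + Br → Br:1
Element totals:
  C: 5
  H: 3
  Br: 1
  N: 2
  O: 2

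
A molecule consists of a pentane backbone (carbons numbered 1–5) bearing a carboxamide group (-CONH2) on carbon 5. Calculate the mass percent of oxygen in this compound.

13.89%

Atom tally by fragment:
  CH3 → C:1 H:3
  CH2 → C:1 H:2
  CH2 → C:1 H:2
  CH2 → C:1 H:2
  CH2CONH2 → C:2 H:4 O:1 N:1
Element totals:
  C: 6
  H: 13
  N: 1
  O: 1
Molecular formula: C6H13NO.
Molar mass = 115.176 g/mol.
Mass from O: 1 × 15.999 = 15.999 g/mol.
%O = 15.999 / 115.176 × 100 = 13.89%.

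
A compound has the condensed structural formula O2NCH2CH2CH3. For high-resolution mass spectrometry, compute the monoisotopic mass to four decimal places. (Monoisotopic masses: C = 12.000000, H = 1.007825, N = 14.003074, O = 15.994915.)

89.0477

Atom tally by fragment:
  O2NCH2 → C:1 H:2 N:1 O:2
  CH2 → C:1 H:2
  CH3 → C:1 H:3
Element totals:
  C: 3
  H: 7
  N: 1
  O: 2
Molecular formula: C3H7NO2.
  M = 3(12.0) + 7(1.007825) + 14.003074 + 2(15.994915)
    = 36.000000 + 7.054775 + 14.003074 + 31.989830 = 89.047679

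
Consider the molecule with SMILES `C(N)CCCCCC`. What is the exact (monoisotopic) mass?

115.1361

Atom tally by fragment:
  H2NCH2 → C:1 H:4 N:1
  CH2 → C:1 H:2
  CH2 → C:1 H:2
  CH2 → C:1 H:2
  CH2 → C:1 H:2
  CH2 → C:1 H:2
  CH3 → C:1 H:3
Element totals:
  C: 7
  H: 17
  N: 1
Molecular formula: C7H17N.
  M = 7(12.0) + 17(1.007825) + 14.003074
    = 84.000000 + 17.133025 + 14.003074 = 115.136099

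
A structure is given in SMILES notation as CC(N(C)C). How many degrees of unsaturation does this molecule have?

Atom tally by fragment:
  CH3 → C:1 H:3
  CH2N(CH3)2 → C:3 H:8 N:1
Element totals:
  C: 4
  H: 11
  N: 1
Molecular formula: C4H11N.
DoU = (2C + 2 + N − H − X) / 2 = (2·4 + 2 + 1 − 11 − 0) / 2 = 0.

0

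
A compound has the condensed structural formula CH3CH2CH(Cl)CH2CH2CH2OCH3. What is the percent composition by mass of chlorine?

Element totals:
  C: 7
  H: 15
  Cl: 1
  O: 1
Molecular formula: C7H15ClO.
Molar mass = 150.646 g/mol.
Mass from Cl: 1 × 35.45 = 35.450 g/mol.
%Cl = 35.450 / 150.646 × 100 = 23.53%.

23.53%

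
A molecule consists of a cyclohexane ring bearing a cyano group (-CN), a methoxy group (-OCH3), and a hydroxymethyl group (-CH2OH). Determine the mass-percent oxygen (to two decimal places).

Atom tally by fragment:
  cyclohexane ring core → C:6 H:12
  (− 3 ring H displaced by substituents)
  + CN → C:1 N:1
  + OCH3 → C:1 H:3 O:1
  + CH2OH → C:1 H:3 O:1
Element totals:
  C: 9
  H: 15
  N: 1
  O: 2
Molecular formula: C9H15NO2.
Molar mass = 169.224 g/mol.
Mass from O: 2 × 15.999 = 31.998 g/mol.
%O = 31.998 / 169.224 × 100 = 18.91%.

18.91%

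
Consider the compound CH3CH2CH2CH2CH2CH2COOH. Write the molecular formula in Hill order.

Atom tally by fragment:
  CH3 → C:1 H:3
  CH2 → C:1 H:2
  CH2 → C:1 H:2
  CH2 → C:1 H:2
  CH2 → C:1 H:2
  CH2COOH → C:2 H:3 O:2
Element totals:
  C: 7
  H: 14
  O: 2

C7H14O2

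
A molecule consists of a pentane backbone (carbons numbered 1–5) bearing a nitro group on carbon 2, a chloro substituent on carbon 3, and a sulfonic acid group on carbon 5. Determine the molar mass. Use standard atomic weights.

Atom tally by fragment:
  CH3 → C:1 H:3
  CH(NO2) → C:1 H:1 N:1 O:2
  CH(Cl) → C:1 H:1 Cl:1
  CH2 → C:1 H:2
  CH2SO3H → C:1 H:3 S:1 O:3
Element totals:
  C: 5
  H: 10
  Cl: 1
  N: 1
  O: 5
  S: 1
Molecular formula: C5H10ClNO5S.
  M = 5(12.011) + 10(1.008) + 35.45 + 14.007 + 5(15.999) + 32.06
    = 60.055 + 10.080 + 35.450 + 14.007 + 79.995 + 32.060 = 231.647

231.65 g/mol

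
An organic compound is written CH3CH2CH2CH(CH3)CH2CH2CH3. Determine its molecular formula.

Atom tally by fragment:
  CH3 → C:1 H:3
  CH2 → C:1 H:2
  CH2 → C:1 H:2
  CH(CH3) → C:2 H:4
  CH2 → C:1 H:2
  CH2 → C:1 H:2
  CH3 → C:1 H:3
Element totals:
  C: 8
  H: 18

C8H18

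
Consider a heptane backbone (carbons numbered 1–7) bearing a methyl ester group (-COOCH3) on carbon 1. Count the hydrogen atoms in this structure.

Atom tally by fragment:
  CH3OOCCH2 → C:3 H:5 O:2
  CH2 → C:1 H:2
  CH2 → C:1 H:2
  CH2 → C:1 H:2
  CH2 → C:1 H:2
  CH2 → C:1 H:2
  CH3 → C:1 H:3
Element totals:
  C: 9
  H: 18
  O: 2

18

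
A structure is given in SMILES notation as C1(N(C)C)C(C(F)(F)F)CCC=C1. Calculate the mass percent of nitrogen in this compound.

7.25%

Atom tally by fragment:
  cyclohexene ring core → C:6 H:10
  (− 2 ring H displaced by substituents)
  + N(CH3)2 → N:1 C:2 H:6
  + CF3 → C:1 F:3
Element totals:
  C: 9
  H: 14
  F: 3
  N: 1
Molecular formula: C9H14F3N.
Molar mass = 193.212 g/mol.
Mass from N: 1 × 14.007 = 14.007 g/mol.
%N = 14.007 / 193.212 × 100 = 7.25%.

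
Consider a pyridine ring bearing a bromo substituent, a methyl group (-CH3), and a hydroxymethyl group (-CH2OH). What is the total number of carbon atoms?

Atom tally by fragment:
  pyridine ring core → C:5 H:5 N:1
  (− 3 ring H displaced by substituents)
  + Br → Br:1
  + CH3 → C:1 H:3
  + CH2OH → C:1 H:3 O:1
Element totals:
  C: 7
  H: 8
  Br: 1
  N: 1
  O: 1

7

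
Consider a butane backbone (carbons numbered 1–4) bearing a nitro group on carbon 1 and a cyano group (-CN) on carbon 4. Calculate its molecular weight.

128.13 g/mol

Atom tally by fragment:
  O2NCH2 → C:1 H:2 N:1 O:2
  CH2 → C:1 H:2
  CH2 → C:1 H:2
  CH2CN → C:2 H:2 N:1
Element totals:
  C: 5
  H: 8
  N: 2
  O: 2
Molecular formula: C5H8N2O2.
  M = 5(12.011) + 8(1.008) + 2(14.007) + 2(15.999)
    = 60.055 + 8.064 + 28.014 + 31.998 = 128.131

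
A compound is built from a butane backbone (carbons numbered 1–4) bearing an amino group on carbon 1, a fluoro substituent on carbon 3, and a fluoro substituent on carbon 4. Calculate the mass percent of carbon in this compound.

44.03%

Atom tally by fragment:
  H2NCH2 → C:1 H:4 N:1
  CH2 → C:1 H:2
  CH(F) → C:1 H:1 F:1
  CH2F → C:1 H:2 F:1
Element totals:
  C: 4
  H: 9
  F: 2
  N: 1
Molecular formula: C4H9F2N.
Molar mass = 109.119 g/mol.
Mass from C: 4 × 12.011 = 48.044 g/mol.
%C = 48.044 / 109.119 × 100 = 44.03%.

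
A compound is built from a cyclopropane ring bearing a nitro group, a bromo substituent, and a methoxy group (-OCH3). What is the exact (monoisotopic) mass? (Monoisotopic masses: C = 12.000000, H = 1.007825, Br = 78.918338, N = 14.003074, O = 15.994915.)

194.9531

Atom tally by fragment:
  cyclopropane ring core → C:3 H:6
  (− 3 ring H displaced by substituents)
  + NO2 → N:1 O:2
  + Br → Br:1
  + OCH3 → C:1 H:3 O:1
Element totals:
  C: 4
  H: 6
  Br: 1
  N: 1
  O: 3
Molecular formula: C4H6BrNO3.
  M = 4(12.0) + 6(1.007825) + 78.918338 + 14.003074 + 3(15.994915)
    = 48.000000 + 6.046950 + 78.918338 + 14.003074 + 47.984745 = 194.953107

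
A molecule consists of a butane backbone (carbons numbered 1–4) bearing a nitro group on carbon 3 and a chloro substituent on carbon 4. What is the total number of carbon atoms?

Atom tally by fragment:
  CH3 → C:1 H:3
  CH2 → C:1 H:2
  CH(NO2) → C:1 H:1 N:1 O:2
  CH2Cl → C:1 H:2 Cl:1
Element totals:
  C: 4
  H: 8
  Cl: 1
  N: 1
  O: 2

4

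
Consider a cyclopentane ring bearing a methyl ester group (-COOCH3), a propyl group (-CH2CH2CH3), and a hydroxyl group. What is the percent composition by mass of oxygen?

25.77%

Atom tally by fragment:
  cyclopentane ring core → C:5 H:10
  (− 3 ring H displaced by substituents)
  + COOCH3 → C:2 H:3 O:2
  + CH2CH2CH3 → C:3 H:7
  + OH → O:1 H:1
Element totals:
  C: 10
  H: 18
  O: 3
Molecular formula: C10H18O3.
Molar mass = 186.251 g/mol.
Mass from O: 3 × 15.999 = 47.997 g/mol.
%O = 47.997 / 186.251 × 100 = 25.77%.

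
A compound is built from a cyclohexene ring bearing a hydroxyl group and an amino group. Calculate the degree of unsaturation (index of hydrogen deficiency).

Atom tally by fragment:
  cyclohexene ring core → C:6 H:10
  (− 2 ring H displaced by substituents)
  + OH → O:1 H:1
  + NH2 → N:1 H:2
Element totals:
  C: 6
  H: 11
  N: 1
  O: 1
Molecular formula: C6H11NO.
DoU = (2C + 2 + N − H − X) / 2 = (2·6 + 2 + 1 − 11 − 0) / 2 = 2.

2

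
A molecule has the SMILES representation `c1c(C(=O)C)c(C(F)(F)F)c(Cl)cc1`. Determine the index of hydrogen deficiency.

5

Atom tally by fragment:
  benzene ring core → C:6 H:6
  (− 3 ring H displaced by substituents)
  + COCH3 → C:2 H:3 O:1
  + CF3 → C:1 F:3
  + Cl → Cl:1
Element totals:
  C: 9
  H: 6
  Cl: 1
  F: 3
  O: 1
Molecular formula: C9H6ClF3O.
DoU = (2C + 2 + N − H − X) / 2 = (2·9 + 2 + 0 − 6 − 4) / 2 = 5.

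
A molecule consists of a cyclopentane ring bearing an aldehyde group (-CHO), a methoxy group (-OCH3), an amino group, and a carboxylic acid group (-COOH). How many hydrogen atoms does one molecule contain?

13

Atom tally by fragment:
  cyclopentane ring core → C:5 H:10
  (− 4 ring H displaced by substituents)
  + CHO → C:1 H:1 O:1
  + OCH3 → C:1 H:3 O:1
  + NH2 → N:1 H:2
  + COOH → C:1 H:1 O:2
Element totals:
  C: 8
  H: 13
  N: 1
  O: 4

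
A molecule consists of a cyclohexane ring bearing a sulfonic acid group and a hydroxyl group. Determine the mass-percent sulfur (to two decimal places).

Atom tally by fragment:
  cyclohexane ring core → C:6 H:12
  (− 2 ring H displaced by substituents)
  + SO3H → S:1 O:3 H:1
  + OH → O:1 H:1
Element totals:
  C: 6
  H: 12
  O: 4
  S: 1
Molecular formula: C6H12O4S.
Molar mass = 180.218 g/mol.
Mass from S: 1 × 32.06 = 32.060 g/mol.
%S = 32.060 / 180.218 × 100 = 17.79%.

17.79%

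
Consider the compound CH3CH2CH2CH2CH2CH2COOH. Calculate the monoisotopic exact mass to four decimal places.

130.0994

Atom tally by fragment:
  CH3 → C:1 H:3
  CH2 → C:1 H:2
  CH2 → C:1 H:2
  CH2 → C:1 H:2
  CH2 → C:1 H:2
  CH2COOH → C:2 H:3 O:2
Element totals:
  C: 7
  H: 14
  O: 2
Molecular formula: C7H14O2.
  M = 7(12.0) + 14(1.007825) + 2(15.994915)
    = 84.000000 + 14.109550 + 31.989830 = 130.099380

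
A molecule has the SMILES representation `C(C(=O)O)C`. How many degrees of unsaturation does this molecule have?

Atom tally by fragment:
  HOOCCH2 → C:2 H:3 O:2
  CH3 → C:1 H:3
Element totals:
  C: 3
  H: 6
  O: 2
Molecular formula: C3H6O2.
DoU = (2C + 2 + N − H − X) / 2 = (2·3 + 2 + 0 − 6 − 0) / 2 = 1.

1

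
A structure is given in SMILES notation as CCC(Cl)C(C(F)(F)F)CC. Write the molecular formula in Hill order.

Atom tally by fragment:
  CH3 → C:1 H:3
  CH2 → C:1 H:2
  CH(Cl) → C:1 H:1 Cl:1
  CH(CF3) → C:2 H:1 F:3
  CH2 → C:1 H:2
  CH3 → C:1 H:3
Element totals:
  C: 7
  H: 12
  Cl: 1
  F: 3

C7H12ClF3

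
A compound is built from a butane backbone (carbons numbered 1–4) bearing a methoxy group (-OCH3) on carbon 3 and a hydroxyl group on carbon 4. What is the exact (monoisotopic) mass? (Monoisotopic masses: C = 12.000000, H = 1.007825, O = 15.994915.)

Atom tally by fragment:
  CH3 → C:1 H:3
  CH2 → C:1 H:2
  CH(OCH3) → C:2 H:4 O:1
  CH2OH → C:1 H:3 O:1
Element totals:
  C: 5
  H: 12
  O: 2
Molecular formula: C5H12O2.
  M = 5(12.0) + 12(1.007825) + 2(15.994915)
    = 60.000000 + 12.093900 + 31.989830 = 104.083730

104.0837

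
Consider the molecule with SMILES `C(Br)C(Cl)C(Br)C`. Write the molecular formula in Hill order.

C4H7Br2Cl

Atom tally by fragment:
  BrCH2 → C:1 H:2 Br:1
  CH(Cl) → C:1 H:1 Cl:1
  CH(Br) → C:1 H:1 Br:1
  CH3 → C:1 H:3
Element totals:
  C: 4
  H: 7
  Br: 2
  Cl: 1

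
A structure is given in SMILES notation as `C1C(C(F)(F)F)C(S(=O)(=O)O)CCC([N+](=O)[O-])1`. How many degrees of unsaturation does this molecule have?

Atom tally by fragment:
  cyclohexane ring core → C:6 H:12
  (− 3 ring H displaced by substituents)
  + CF3 → C:1 F:3
  + SO3H → S:1 O:3 H:1
  + NO2 → N:1 O:2
Element totals:
  C: 7
  H: 10
  F: 3
  N: 1
  O: 5
  S: 1
Molecular formula: C7H10F3NO5S.
DoU = (2C + 2 + N − H − X) / 2 = (2·7 + 2 + 1 − 10 − 3) / 2 = 2.

2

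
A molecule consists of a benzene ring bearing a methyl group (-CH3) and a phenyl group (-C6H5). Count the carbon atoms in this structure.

13

Atom tally by fragment:
  benzene ring core → C:6 H:6
  (− 2 ring H displaced by substituents)
  + CH3 → C:1 H:3
  + C6H5 → C:6 H:5
Element totals:
  C: 13
  H: 12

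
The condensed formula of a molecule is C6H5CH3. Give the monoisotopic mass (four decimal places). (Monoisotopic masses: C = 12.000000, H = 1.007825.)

Atom tally by fragment:
  benzene ring core → C:6 H:6
  (− 1 ring H displaced by substituents)
  + CH3 → C:1 H:3
Element totals:
  C: 7
  H: 8
Molecular formula: C7H8.
  M = 7(12.0) + 8(1.007825)
    = 84.000000 + 8.062600 = 92.062600

92.0626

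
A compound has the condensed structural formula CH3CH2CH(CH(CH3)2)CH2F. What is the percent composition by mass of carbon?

71.13%

Atom tally by fragment:
  CH3 → C:1 H:3
  CH2 → C:1 H:2
  CH(CH(CH3)2) → C:4 H:8
  CH2F → C:1 H:2 F:1
Element totals:
  C: 7
  H: 15
  F: 1
Molecular formula: C7H15F.
Molar mass = 118.195 g/mol.
Mass from C: 7 × 12.011 = 84.077 g/mol.
%C = 84.077 / 118.195 × 100 = 71.13%.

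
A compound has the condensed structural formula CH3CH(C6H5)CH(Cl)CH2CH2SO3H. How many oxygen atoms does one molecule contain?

3

Atom tally by fragment:
  CH3 → C:1 H:3
  CH(C6H5) → C:7 H:6
  CH(Cl) → C:1 H:1 Cl:1
  CH2 → C:1 H:2
  CH2SO3H → C:1 H:3 S:1 O:3
Element totals:
  C: 11
  H: 15
  Cl: 1
  O: 3
  S: 1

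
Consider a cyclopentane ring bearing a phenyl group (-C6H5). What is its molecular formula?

C11H14

Atom tally by fragment:
  cyclopentane ring core → C:5 H:10
  (− 1 ring H displaced by substituents)
  + C6H5 → C:6 H:5
Element totals:
  C: 11
  H: 14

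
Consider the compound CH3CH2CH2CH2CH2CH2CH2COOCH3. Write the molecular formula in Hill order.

C9H18O2

Element totals:
  C: 9
  H: 18
  O: 2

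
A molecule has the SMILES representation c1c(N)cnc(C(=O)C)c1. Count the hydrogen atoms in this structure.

8

Atom tally by fragment:
  pyridine ring core → C:5 H:5 N:1
  (− 2 ring H displaced by substituents)
  + NH2 → N:1 H:2
  + COCH3 → C:2 H:3 O:1
Element totals:
  C: 7
  H: 8
  N: 2
  O: 1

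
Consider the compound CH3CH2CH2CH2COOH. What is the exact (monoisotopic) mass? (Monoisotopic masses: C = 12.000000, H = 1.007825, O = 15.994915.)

102.0681

Atom tally by fragment:
  CH3 → C:1 H:3
  CH2 → C:1 H:2
  CH2 → C:1 H:2
  CH2COOH → C:2 H:3 O:2
Element totals:
  C: 5
  H: 10
  O: 2
Molecular formula: C5H10O2.
  M = 5(12.0) + 10(1.007825) + 2(15.994915)
    = 60.000000 + 10.078250 + 31.989830 = 102.068080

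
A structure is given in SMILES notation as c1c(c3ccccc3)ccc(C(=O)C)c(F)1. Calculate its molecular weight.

214.24 g/mol

Atom tally by fragment:
  benzene ring core → C:6 H:6
  (− 3 ring H displaced by substituents)
  + C6H5 → C:6 H:5
  + COCH3 → C:2 H:3 O:1
  + F → F:1
Element totals:
  C: 14
  H: 11
  F: 1
  O: 1
Molecular formula: C14H11FO.
  M = 14(12.011) + 11(1.008) + 18.998 + 15.999
    = 168.154 + 11.088 + 18.998 + 15.999 = 214.239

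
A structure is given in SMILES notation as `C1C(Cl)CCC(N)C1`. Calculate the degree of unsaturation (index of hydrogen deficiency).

1

Atom tally by fragment:
  cyclohexane ring core → C:6 H:12
  (− 2 ring H displaced by substituents)
  + Cl → Cl:1
  + NH2 → N:1 H:2
Element totals:
  C: 6
  H: 12
  Cl: 1
  N: 1
Molecular formula: C6H12ClN.
DoU = (2C + 2 + N − H − X) / 2 = (2·6 + 2 + 1 − 12 − 1) / 2 = 1.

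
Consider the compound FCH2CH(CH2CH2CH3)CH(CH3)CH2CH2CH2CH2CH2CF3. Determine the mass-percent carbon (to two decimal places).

60.92%

Atom tally by fragment:
  FCH2 → C:1 H:2 F:1
  CH(CH2CH2CH3) → C:4 H:8
  CH(CH3) → C:2 H:4
  CH2 → C:1 H:2
  CH2 → C:1 H:2
  CH2 → C:1 H:2
  CH2 → C:1 H:2
  CH2CF3 → C:2 H:2 F:3
Element totals:
  C: 13
  H: 24
  F: 4
Molecular formula: C13H24F4.
Molar mass = 256.327 g/mol.
Mass from C: 13 × 12.011 = 156.143 g/mol.
%C = 156.143 / 256.327 × 100 = 60.92%.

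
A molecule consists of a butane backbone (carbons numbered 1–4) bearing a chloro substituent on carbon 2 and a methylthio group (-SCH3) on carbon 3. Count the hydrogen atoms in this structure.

Atom tally by fragment:
  CH3 → C:1 H:3
  CH(Cl) → C:1 H:1 Cl:1
  CH(SCH3) → C:2 H:4 S:1
  CH3 → C:1 H:3
Element totals:
  C: 5
  H: 11
  Cl: 1
  S: 1

11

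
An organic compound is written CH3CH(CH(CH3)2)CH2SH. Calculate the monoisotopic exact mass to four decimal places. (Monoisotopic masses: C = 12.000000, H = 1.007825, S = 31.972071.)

Atom tally by fragment:
  CH3 → C:1 H:3
  CH(CH(CH3)2) → C:4 H:8
  CH2SH → C:1 H:3 S:1
Element totals:
  C: 6
  H: 14
  S: 1
Molecular formula: C6H14S.
  M = 6(12.0) + 14(1.007825) + 31.972071
    = 72.000000 + 14.109550 + 31.972071 = 118.081621

118.0816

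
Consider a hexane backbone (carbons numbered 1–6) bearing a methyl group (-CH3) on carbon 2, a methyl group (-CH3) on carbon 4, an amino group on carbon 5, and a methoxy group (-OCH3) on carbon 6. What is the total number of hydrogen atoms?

Atom tally by fragment:
  CH3 → C:1 H:3
  CH(CH3) → C:2 H:4
  CH2 → C:1 H:2
  CH(CH3) → C:2 H:4
  CH(NH2) → C:1 H:3 N:1
  CH2OCH3 → C:2 H:5 O:1
Element totals:
  C: 9
  H: 21
  N: 1
  O: 1

21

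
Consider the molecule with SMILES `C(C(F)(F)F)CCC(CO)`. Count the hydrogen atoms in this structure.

Atom tally by fragment:
  F3CCH2 → C:2 H:2 F:3
  CH2 → C:1 H:2
  CH2 → C:1 H:2
  CH2CH2OH → C:2 H:5 O:1
Element totals:
  C: 6
  H: 11
  F: 3
  O: 1

11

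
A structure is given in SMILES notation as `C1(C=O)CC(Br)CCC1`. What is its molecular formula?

C7H11BrO

Atom tally by fragment:
  cyclohexane ring core → C:6 H:12
  (− 2 ring H displaced by substituents)
  + CHO → C:1 H:1 O:1
  + Br → Br:1
Element totals:
  C: 7
  H: 11
  Br: 1
  O: 1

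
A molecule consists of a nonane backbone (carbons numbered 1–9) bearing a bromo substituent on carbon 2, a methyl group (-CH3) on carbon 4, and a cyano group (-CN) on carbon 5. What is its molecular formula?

Atom tally by fragment:
  CH3 → C:1 H:3
  CH(Br) → C:1 H:1 Br:1
  CH2 → C:1 H:2
  CH(CH3) → C:2 H:4
  CH(CN) → C:2 H:1 N:1
  CH2 → C:1 H:2
  CH2 → C:1 H:2
  CH2 → C:1 H:2
  CH3 → C:1 H:3
Element totals:
  C: 11
  H: 20
  Br: 1
  N: 1

C11H20BrN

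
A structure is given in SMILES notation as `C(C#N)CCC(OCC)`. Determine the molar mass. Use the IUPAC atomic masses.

Atom tally by fragment:
  NCCH2 → C:2 H:2 N:1
  CH2 → C:1 H:2
  CH2 → C:1 H:2
  CH2OC2H5 → C:3 H:7 O:1
Element totals:
  C: 7
  H: 13
  N: 1
  O: 1
Molecular formula: C7H13NO.
  M = 7(12.011) + 13(1.008) + 14.007 + 15.999
    = 84.077 + 13.104 + 14.007 + 15.999 = 127.187

127.19 g/mol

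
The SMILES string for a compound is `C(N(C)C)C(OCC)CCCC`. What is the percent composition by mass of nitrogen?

Atom tally by fragment:
  (CH3)2NCH2 → C:3 H:8 N:1
  CH(OC2H5) → C:3 H:6 O:1
  CH2 → C:1 H:2
  CH2 → C:1 H:2
  CH2 → C:1 H:2
  CH3 → C:1 H:3
Element totals:
  C: 10
  H: 23
  N: 1
  O: 1
Molecular formula: C10H23NO.
Molar mass = 173.300 g/mol.
Mass from N: 1 × 14.007 = 14.007 g/mol.
%N = 14.007 / 173.300 × 100 = 8.08%.

8.08%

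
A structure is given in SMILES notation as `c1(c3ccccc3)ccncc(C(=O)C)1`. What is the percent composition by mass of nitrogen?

Atom tally by fragment:
  pyridine ring core → C:5 H:5 N:1
  (− 2 ring H displaced by substituents)
  + C6H5 → C:6 H:5
  + COCH3 → C:2 H:3 O:1
Element totals:
  C: 13
  H: 11
  N: 1
  O: 1
Molecular formula: C13H11NO.
Molar mass = 197.237 g/mol.
Mass from N: 1 × 14.007 = 14.007 g/mol.
%N = 14.007 / 197.237 × 100 = 7.10%.

7.10%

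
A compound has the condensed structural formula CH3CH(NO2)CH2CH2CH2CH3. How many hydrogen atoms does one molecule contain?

Element totals:
  C: 6
  H: 13
  N: 1
  O: 2

13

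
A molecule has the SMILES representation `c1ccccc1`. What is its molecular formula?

Atom tally by fragment:
  benzene ring core → C:6 H:6
Element totals:
  C: 6
  H: 6

C6H6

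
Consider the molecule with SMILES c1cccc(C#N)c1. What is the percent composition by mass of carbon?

81.53%

Atom tally by fragment:
  benzene ring core → C:6 H:6
  (− 1 ring H displaced by substituents)
  + CN → C:1 N:1
Element totals:
  C: 7
  H: 5
  N: 1
Molecular formula: C7H5N.
Molar mass = 103.124 g/mol.
Mass from C: 7 × 12.011 = 84.077 g/mol.
%C = 84.077 / 103.124 × 100 = 81.53%.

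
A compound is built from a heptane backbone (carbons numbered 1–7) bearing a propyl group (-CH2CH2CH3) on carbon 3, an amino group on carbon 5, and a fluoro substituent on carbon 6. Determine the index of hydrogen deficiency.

0

Atom tally by fragment:
  CH3 → C:1 H:3
  CH2 → C:1 H:2
  CH(CH2CH2CH3) → C:4 H:8
  CH2 → C:1 H:2
  CH(NH2) → C:1 H:3 N:1
  CH(F) → C:1 H:1 F:1
  CH3 → C:1 H:3
Element totals:
  C: 10
  H: 22
  F: 1
  N: 1
Molecular formula: C10H22FN.
DoU = (2C + 2 + N − H − X) / 2 = (2·10 + 2 + 1 − 22 − 1) / 2 = 0.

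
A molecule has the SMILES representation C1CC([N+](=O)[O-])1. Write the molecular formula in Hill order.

Atom tally by fragment:
  cyclopropane ring core → C:3 H:6
  (− 1 ring H displaced by substituents)
  + NO2 → N:1 O:2
Element totals:
  C: 3
  H: 5
  N: 1
  O: 2

C3H5NO2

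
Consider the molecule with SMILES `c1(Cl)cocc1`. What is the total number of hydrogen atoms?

Atom tally by fragment:
  furan ring core → C:4 H:4 O:1
  (− 1 ring H displaced by substituents)
  + Cl → Cl:1
Element totals:
  C: 4
  H: 3
  Cl: 1
  O: 1

3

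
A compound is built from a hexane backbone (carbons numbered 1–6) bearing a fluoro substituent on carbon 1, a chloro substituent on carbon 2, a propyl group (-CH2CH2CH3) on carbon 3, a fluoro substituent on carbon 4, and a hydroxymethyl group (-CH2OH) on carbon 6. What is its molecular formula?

C10H19ClF2O

Atom tally by fragment:
  FCH2 → C:1 H:2 F:1
  CH(Cl) → C:1 H:1 Cl:1
  CH(CH2CH2CH3) → C:4 H:8
  CH(F) → C:1 H:1 F:1
  CH2 → C:1 H:2
  CH2CH2OH → C:2 H:5 O:1
Element totals:
  C: 10
  H: 19
  Cl: 1
  F: 2
  O: 1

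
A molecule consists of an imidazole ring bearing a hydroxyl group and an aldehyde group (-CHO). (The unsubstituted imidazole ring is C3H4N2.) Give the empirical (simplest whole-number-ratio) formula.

C2H2NO

Atom tally by fragment:
  imidazole ring core → C:3 H:4 N:2
  (− 2 ring H displaced by substituents)
  + OH → O:1 H:1
  + CHO → C:1 H:1 O:1
Element totals:
  C: 4
  H: 4
  N: 2
  O: 2
Molecular formula: C4H4N2O2.
gcd of subscripts = 2; dividing each by 2:
  C: 4/2 = 2
  H: 4/2 = 2
  N: 2/2 = 1
  O: 2/2 = 1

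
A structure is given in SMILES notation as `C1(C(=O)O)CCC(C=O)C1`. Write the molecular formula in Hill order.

Atom tally by fragment:
  cyclopentane ring core → C:5 H:10
  (− 2 ring H displaced by substituents)
  + COOH → C:1 H:1 O:2
  + CHO → C:1 H:1 O:1
Element totals:
  C: 7
  H: 10
  O: 3

C7H10O3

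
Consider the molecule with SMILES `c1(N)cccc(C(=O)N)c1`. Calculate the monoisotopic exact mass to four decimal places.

Atom tally by fragment:
  benzene ring core → C:6 H:6
  (− 2 ring H displaced by substituents)
  + NH2 → N:1 H:2
  + CONH2 → C:1 H:2 O:1 N:1
Element totals:
  C: 7
  H: 8
  N: 2
  O: 1
Molecular formula: C7H8N2O.
  M = 7(12.0) + 8(1.007825) + 2(14.003074) + 15.994915
    = 84.000000 + 8.062600 + 28.006148 + 15.994915 = 136.063663

136.0637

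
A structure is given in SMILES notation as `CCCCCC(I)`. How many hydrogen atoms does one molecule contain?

13

Atom tally by fragment:
  CH3 → C:1 H:3
  CH2 → C:1 H:2
  CH2 → C:1 H:2
  CH2 → C:1 H:2
  CH2 → C:1 H:2
  CH2I → C:1 H:2 I:1
Element totals:
  C: 6
  H: 13
  I: 1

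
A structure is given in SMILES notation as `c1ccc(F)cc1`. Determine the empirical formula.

Atom tally by fragment:
  benzene ring core → C:6 H:6
  (− 1 ring H displaced by substituents)
  + F → F:1
Element totals:
  C: 6
  H: 5
  F: 1
Molecular formula: C6H5F.
gcd of subscripts (6, 1, 5) = 1, so the empirical formula equals the molecular formula.

C6H5F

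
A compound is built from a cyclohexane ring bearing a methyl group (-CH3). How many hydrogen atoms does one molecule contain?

14

Atom tally by fragment:
  cyclohexane ring core → C:6 H:12
  (− 1 ring H displaced by substituents)
  + CH3 → C:1 H:3
Element totals:
  C: 7
  H: 14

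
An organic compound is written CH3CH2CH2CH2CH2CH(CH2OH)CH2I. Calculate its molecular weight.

256.13 g/mol

Atom tally by fragment:
  CH3 → C:1 H:3
  CH2 → C:1 H:2
  CH2 → C:1 H:2
  CH2 → C:1 H:2
  CH2 → C:1 H:2
  CH(CH2OH) → C:2 H:4 O:1
  CH2I → C:1 H:2 I:1
Element totals:
  C: 8
  H: 17
  I: 1
  O: 1
Molecular formula: C8H17IO.
  M = 8(12.011) + 17(1.008) + 126.904 + 15.999
    = 96.088 + 17.136 + 126.904 + 15.999 = 256.127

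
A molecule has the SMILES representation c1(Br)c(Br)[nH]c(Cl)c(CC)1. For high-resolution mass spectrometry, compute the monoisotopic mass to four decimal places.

Atom tally by fragment:
  pyrrole ring core → C:4 H:5 N:1
  (− 4 ring H displaced by substituents)
  + Br → Br:1
  + Br → Br:1
  + Cl → Cl:1
  + C2H5 → C:2 H:5
Element totals:
  C: 6
  H: 6
  Br: 2
  Cl: 1
  N: 1
Molecular formula: C6H6Br2ClN.
  M = 6(12.0) + 6(1.007825) + 2(78.918338) + 34.968853 + 14.003074
    = 72.000000 + 6.046950 + 157.836676 + 34.968853 + 14.003074 = 284.855553

284.8556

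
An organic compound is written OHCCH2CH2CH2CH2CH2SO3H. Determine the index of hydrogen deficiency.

Atom tally by fragment:
  OHCCH2 → C:2 H:3 O:1
  CH2 → C:1 H:2
  CH2 → C:1 H:2
  CH2 → C:1 H:2
  CH2SO3H → C:1 H:3 S:1 O:3
Element totals:
  C: 6
  H: 12
  O: 4
  S: 1
Molecular formula: C6H12O4S.
DoU = (2C + 2 + N − H − X) / 2 = (2·6 + 2 + 0 − 12 − 0) / 2 = 1.

1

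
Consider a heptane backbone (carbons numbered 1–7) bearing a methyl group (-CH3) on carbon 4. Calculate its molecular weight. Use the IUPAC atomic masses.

Atom tally by fragment:
  CH3 → C:1 H:3
  CH2 → C:1 H:2
  CH2 → C:1 H:2
  CH(CH3) → C:2 H:4
  CH2 → C:1 H:2
  CH2 → C:1 H:2
  CH3 → C:1 H:3
Element totals:
  C: 8
  H: 18
Molecular formula: C8H18.
  M = 8(12.011) + 18(1.008)
    = 96.088 + 18.144 = 114.232

114.23 g/mol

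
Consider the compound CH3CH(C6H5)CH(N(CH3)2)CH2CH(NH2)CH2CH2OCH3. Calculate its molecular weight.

264.41 g/mol

Element totals:
  C: 16
  H: 28
  N: 2
  O: 1
Molecular formula: C16H28N2O.
  M = 16(12.011) + 28(1.008) + 2(14.007) + 15.999
    = 192.176 + 28.224 + 28.014 + 15.999 = 264.413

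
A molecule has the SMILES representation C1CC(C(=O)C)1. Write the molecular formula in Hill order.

Atom tally by fragment:
  cyclopropane ring core → C:3 H:6
  (− 1 ring H displaced by substituents)
  + COCH3 → C:2 H:3 O:1
Element totals:
  C: 5
  H: 8
  O: 1

C5H8O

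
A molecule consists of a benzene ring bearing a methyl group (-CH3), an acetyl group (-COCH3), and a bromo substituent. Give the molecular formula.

Atom tally by fragment:
  benzene ring core → C:6 H:6
  (− 3 ring H displaced by substituents)
  + CH3 → C:1 H:3
  + COCH3 → C:2 H:3 O:1
  + Br → Br:1
Element totals:
  C: 9
  H: 9
  Br: 1
  O: 1

C9H9BrO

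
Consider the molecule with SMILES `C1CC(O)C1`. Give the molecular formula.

C4H8O

Atom tally by fragment:
  cyclobutane ring core → C:4 H:8
  (− 1 ring H displaced by substituents)
  + OH → O:1 H:1
Element totals:
  C: 4
  H: 8
  O: 1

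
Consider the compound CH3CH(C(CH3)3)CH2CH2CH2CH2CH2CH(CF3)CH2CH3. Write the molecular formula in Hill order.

C15H29F3

Atom tally by fragment:
  CH3 → C:1 H:3
  CH(C(CH3)3) → C:5 H:10
  CH2 → C:1 H:2
  CH2 → C:1 H:2
  CH2 → C:1 H:2
  CH2 → C:1 H:2
  CH2 → C:1 H:2
  CH(CF3) → C:2 H:1 F:3
  CH2 → C:1 H:2
  CH3 → C:1 H:3
Element totals:
  C: 15
  H: 29
  F: 3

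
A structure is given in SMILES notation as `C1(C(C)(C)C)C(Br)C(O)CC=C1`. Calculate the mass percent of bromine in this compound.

34.27%

Atom tally by fragment:
  cyclohexene ring core → C:6 H:10
  (− 3 ring H displaced by substituents)
  + C(CH3)3 → C:4 H:9
  + Br → Br:1
  + OH → O:1 H:1
Element totals:
  C: 10
  H: 17
  Br: 1
  O: 1
Molecular formula: C10H17BrO.
Molar mass = 233.149 g/mol.
Mass from Br: 1 × 79.904 = 79.904 g/mol.
%Br = 79.904 / 233.149 × 100 = 34.27%.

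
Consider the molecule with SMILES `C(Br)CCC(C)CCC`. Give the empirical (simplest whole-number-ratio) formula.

Atom tally by fragment:
  BrCH2 → C:1 H:2 Br:1
  CH2 → C:1 H:2
  CH2 → C:1 H:2
  CH(CH3) → C:2 H:4
  CH2 → C:1 H:2
  CH2 → C:1 H:2
  CH3 → C:1 H:3
Element totals:
  C: 8
  H: 17
  Br: 1
Molecular formula: C8H17Br.
gcd of subscripts (1, 8, 17) = 1, so the empirical formula equals the molecular formula.

C8H17Br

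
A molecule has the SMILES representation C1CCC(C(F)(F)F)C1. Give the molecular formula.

Atom tally by fragment:
  cyclopentane ring core → C:5 H:10
  (− 1 ring H displaced by substituents)
  + CF3 → C:1 F:3
Element totals:
  C: 6
  H: 9
  F: 3

C6H9F3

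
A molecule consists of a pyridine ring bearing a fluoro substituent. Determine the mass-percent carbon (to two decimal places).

Atom tally by fragment:
  pyridine ring core → C:5 H:5 N:1
  (− 1 ring H displaced by substituents)
  + F → F:1
Element totals:
  C: 5
  H: 4
  F: 1
  N: 1
Molecular formula: C5H4FN.
Molar mass = 97.092 g/mol.
Mass from C: 5 × 12.011 = 60.055 g/mol.
%C = 60.055 / 97.092 × 100 = 61.85%.

61.85%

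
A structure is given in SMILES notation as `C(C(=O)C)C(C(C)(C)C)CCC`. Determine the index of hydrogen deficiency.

1

Atom tally by fragment:
  CH3COCH2 → C:3 H:5 O:1
  CH(C(CH3)3) → C:5 H:10
  CH2 → C:1 H:2
  CH2 → C:1 H:2
  CH3 → C:1 H:3
Element totals:
  C: 11
  H: 22
  O: 1
Molecular formula: C11H22O.
DoU = (2C + 2 + N − H − X) / 2 = (2·11 + 2 + 0 − 22 − 0) / 2 = 1.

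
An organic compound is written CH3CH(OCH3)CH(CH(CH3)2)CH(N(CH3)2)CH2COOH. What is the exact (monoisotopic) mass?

231.1834

Atom tally by fragment:
  CH3 → C:1 H:3
  CH(OCH3) → C:2 H:4 O:1
  CH(CH(CH3)2) → C:4 H:8
  CH(N(CH3)2) → C:3 H:7 N:1
  CH2COOH → C:2 H:3 O:2
Element totals:
  C: 12
  H: 25
  N: 1
  O: 3
Molecular formula: C12H25NO3.
  M = 12(12.0) + 25(1.007825) + 14.003074 + 3(15.994915)
    = 144.000000 + 25.195625 + 14.003074 + 47.984745 = 231.183444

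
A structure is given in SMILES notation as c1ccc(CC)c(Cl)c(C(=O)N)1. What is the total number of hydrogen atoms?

Atom tally by fragment:
  benzene ring core → C:6 H:6
  (− 3 ring H displaced by substituents)
  + C2H5 → C:2 H:5
  + Cl → Cl:1
  + CONH2 → C:1 H:2 O:1 N:1
Element totals:
  C: 9
  H: 10
  Cl: 1
  N: 1
  O: 1

10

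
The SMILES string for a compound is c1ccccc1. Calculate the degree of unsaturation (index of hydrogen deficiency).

Atom tally by fragment:
  benzene ring core → C:6 H:6
Element totals:
  C: 6
  H: 6
Molecular formula: C6H6.
DoU = (2C + 2 + N − H − X) / 2 = (2·6 + 2 + 0 − 6 − 0) / 2 = 4.

4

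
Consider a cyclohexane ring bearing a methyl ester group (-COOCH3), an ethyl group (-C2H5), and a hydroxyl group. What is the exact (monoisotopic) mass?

186.1256

Atom tally by fragment:
  cyclohexane ring core → C:6 H:12
  (− 3 ring H displaced by substituents)
  + COOCH3 → C:2 H:3 O:2
  + C2H5 → C:2 H:5
  + OH → O:1 H:1
Element totals:
  C: 10
  H: 18
  O: 3
Molecular formula: C10H18O3.
  M = 10(12.0) + 18(1.007825) + 3(15.994915)
    = 120.000000 + 18.140850 + 47.984745 = 186.125595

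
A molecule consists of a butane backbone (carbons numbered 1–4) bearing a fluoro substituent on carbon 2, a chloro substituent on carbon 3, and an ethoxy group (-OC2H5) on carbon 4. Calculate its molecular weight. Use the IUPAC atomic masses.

154.61 g/mol

Atom tally by fragment:
  CH3 → C:1 H:3
  CH(F) → C:1 H:1 F:1
  CH(Cl) → C:1 H:1 Cl:1
  CH2OC2H5 → C:3 H:7 O:1
Element totals:
  C: 6
  H: 12
  Cl: 1
  F: 1
  O: 1
Molecular formula: C6H12ClFO.
  M = 6(12.011) + 12(1.008) + 35.45 + 18.998 + 15.999
    = 72.066 + 12.096 + 35.450 + 18.998 + 15.999 = 154.609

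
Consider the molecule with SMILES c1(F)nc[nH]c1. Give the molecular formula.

C3H3FN2

Atom tally by fragment:
  imidazole ring core → C:3 H:4 N:2
  (− 1 ring H displaced by substituents)
  + F → F:1
Element totals:
  C: 3
  H: 3
  F: 1
  N: 2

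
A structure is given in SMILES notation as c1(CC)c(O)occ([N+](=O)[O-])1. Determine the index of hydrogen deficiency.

4

Atom tally by fragment:
  furan ring core → C:4 H:4 O:1
  (− 3 ring H displaced by substituents)
  + C2H5 → C:2 H:5
  + OH → O:1 H:1
  + NO2 → N:1 O:2
Element totals:
  C: 6
  H: 7
  N: 1
  O: 4
Molecular formula: C6H7NO4.
DoU = (2C + 2 + N − H − X) / 2 = (2·6 + 2 + 1 − 7 − 0) / 2 = 4.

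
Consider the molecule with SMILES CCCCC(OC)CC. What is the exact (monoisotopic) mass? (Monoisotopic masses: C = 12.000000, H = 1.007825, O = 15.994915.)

Atom tally by fragment:
  CH3 → C:1 H:3
  CH2 → C:1 H:2
  CH2 → C:1 H:2
  CH2 → C:1 H:2
  CH(OCH3) → C:2 H:4 O:1
  CH2 → C:1 H:2
  CH3 → C:1 H:3
Element totals:
  C: 8
  H: 18
  O: 1
Molecular formula: C8H18O.
  M = 8(12.0) + 18(1.007825) + 15.994915
    = 96.000000 + 18.140850 + 15.994915 = 130.135765

130.1358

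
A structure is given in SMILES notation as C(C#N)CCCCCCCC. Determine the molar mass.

153.27 g/mol

Atom tally by fragment:
  NCCH2 → C:2 H:2 N:1
  CH2 → C:1 H:2
  CH2 → C:1 H:2
  CH2 → C:1 H:2
  CH2 → C:1 H:2
  CH2 → C:1 H:2
  CH2 → C:1 H:2
  CH2 → C:1 H:2
  CH3 → C:1 H:3
Element totals:
  C: 10
  H: 19
  N: 1
Molecular formula: C10H19N.
  M = 10(12.011) + 19(1.008) + 14.007
    = 120.110 + 19.152 + 14.007 = 153.269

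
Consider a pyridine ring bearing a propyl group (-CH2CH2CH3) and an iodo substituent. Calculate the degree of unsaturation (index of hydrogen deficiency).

4

Atom tally by fragment:
  pyridine ring core → C:5 H:5 N:1
  (− 2 ring H displaced by substituents)
  + CH2CH2CH3 → C:3 H:7
  + I → I:1
Element totals:
  C: 8
  H: 10
  I: 1
  N: 1
Molecular formula: C8H10IN.
DoU = (2C + 2 + N − H − X) / 2 = (2·8 + 2 + 1 − 10 − 1) / 2 = 4.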